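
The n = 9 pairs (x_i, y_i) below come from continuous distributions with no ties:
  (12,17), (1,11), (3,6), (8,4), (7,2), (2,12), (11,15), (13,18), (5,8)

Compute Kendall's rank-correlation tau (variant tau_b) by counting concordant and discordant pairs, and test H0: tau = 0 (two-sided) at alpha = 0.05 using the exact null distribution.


Step 1: Enumerate the 36 unordered pairs (i,j) with i<j and classify each by sign(x_j-x_i) * sign(y_j-y_i).
  (1,2):dx=-11,dy=-6->C; (1,3):dx=-9,dy=-11->C; (1,4):dx=-4,dy=-13->C; (1,5):dx=-5,dy=-15->C
  (1,6):dx=-10,dy=-5->C; (1,7):dx=-1,dy=-2->C; (1,8):dx=+1,dy=+1->C; (1,9):dx=-7,dy=-9->C
  (2,3):dx=+2,dy=-5->D; (2,4):dx=+7,dy=-7->D; (2,5):dx=+6,dy=-9->D; (2,6):dx=+1,dy=+1->C
  (2,7):dx=+10,dy=+4->C; (2,8):dx=+12,dy=+7->C; (2,9):dx=+4,dy=-3->D; (3,4):dx=+5,dy=-2->D
  (3,5):dx=+4,dy=-4->D; (3,6):dx=-1,dy=+6->D; (3,7):dx=+8,dy=+9->C; (3,8):dx=+10,dy=+12->C
  (3,9):dx=+2,dy=+2->C; (4,5):dx=-1,dy=-2->C; (4,6):dx=-6,dy=+8->D; (4,7):dx=+3,dy=+11->C
  (4,8):dx=+5,dy=+14->C; (4,9):dx=-3,dy=+4->D; (5,6):dx=-5,dy=+10->D; (5,7):dx=+4,dy=+13->C
  (5,8):dx=+6,dy=+16->C; (5,9):dx=-2,dy=+6->D; (6,7):dx=+9,dy=+3->C; (6,8):dx=+11,dy=+6->C
  (6,9):dx=+3,dy=-4->D; (7,8):dx=+2,dy=+3->C; (7,9):dx=-6,dy=-7->C; (8,9):dx=-8,dy=-10->C
Step 2: C = 24, D = 12, total pairs = 36.
Step 3: tau = (C - D)/(n(n-1)/2) = (24 - 12)/36 = 0.333333.
Step 4: Exact two-sided p-value (enumerate n! = 362880 permutations of y under H0): p = 0.259518.
Step 5: alpha = 0.05. fail to reject H0.

tau_b = 0.3333 (C=24, D=12), p = 0.259518, fail to reject H0.


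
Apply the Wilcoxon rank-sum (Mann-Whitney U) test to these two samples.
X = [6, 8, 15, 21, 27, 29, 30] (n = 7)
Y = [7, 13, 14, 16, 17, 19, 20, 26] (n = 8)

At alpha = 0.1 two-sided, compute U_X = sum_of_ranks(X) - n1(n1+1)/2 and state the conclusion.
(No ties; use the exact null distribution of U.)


Step 1: Combine and sort all 15 observations; assign midranks.
sorted (value, group): (6,X), (7,Y), (8,X), (13,Y), (14,Y), (15,X), (16,Y), (17,Y), (19,Y), (20,Y), (21,X), (26,Y), (27,X), (29,X), (30,X)
ranks: 6->1, 7->2, 8->3, 13->4, 14->5, 15->6, 16->7, 17->8, 19->9, 20->10, 21->11, 26->12, 27->13, 29->14, 30->15
Step 2: Rank sum for X: R1 = 1 + 3 + 6 + 11 + 13 + 14 + 15 = 63.
Step 3: U_X = R1 - n1(n1+1)/2 = 63 - 7*8/2 = 63 - 28 = 35.
       U_Y = n1*n2 - U_X = 56 - 35 = 21.
Step 4: No ties, so the exact null distribution of U (based on enumerating the C(15,7) = 6435 equally likely rank assignments) gives the two-sided p-value.
Step 5: p-value = 0.463403; compare to alpha = 0.1. fail to reject H0.

U_X = 35, p = 0.463403, fail to reject H0 at alpha = 0.1.


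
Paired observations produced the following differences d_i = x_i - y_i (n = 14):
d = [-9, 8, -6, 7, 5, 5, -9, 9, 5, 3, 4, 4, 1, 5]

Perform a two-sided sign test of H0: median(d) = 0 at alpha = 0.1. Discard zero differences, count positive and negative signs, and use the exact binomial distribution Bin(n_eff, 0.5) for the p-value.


Step 1: Discard zero differences. Original n = 14; n_eff = number of nonzero differences = 14.
Nonzero differences (with sign): -9, +8, -6, +7, +5, +5, -9, +9, +5, +3, +4, +4, +1, +5
Step 2: Count signs: positive = 11, negative = 3.
Step 3: Under H0: P(positive) = 0.5, so the number of positives S ~ Bin(14, 0.5).
Step 4: Two-sided exact p-value = sum of Bin(14,0.5) probabilities at or below the observed probability = 0.057373.
Step 5: alpha = 0.1. reject H0.

n_eff = 14, pos = 11, neg = 3, p = 0.057373, reject H0.


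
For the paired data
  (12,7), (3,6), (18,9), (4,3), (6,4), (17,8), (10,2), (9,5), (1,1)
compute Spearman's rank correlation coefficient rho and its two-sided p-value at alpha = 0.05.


Step 1: Rank x and y separately (midranks; no ties here).
rank(x): 12->7, 3->2, 18->9, 4->3, 6->4, 17->8, 10->6, 9->5, 1->1
rank(y): 7->7, 6->6, 9->9, 3->3, 4->4, 8->8, 2->2, 5->5, 1->1
Step 2: d_i = R_x(i) - R_y(i); compute d_i^2.
  (7-7)^2=0, (2-6)^2=16, (9-9)^2=0, (3-3)^2=0, (4-4)^2=0, (8-8)^2=0, (6-2)^2=16, (5-5)^2=0, (1-1)^2=0
sum(d^2) = 32.
Step 3: rho = 1 - 6*32 / (9*(9^2 - 1)) = 1 - 192/720 = 0.733333.
Step 4: Under H0, t = rho * sqrt((n-2)/(1-rho^2)) = 2.8538 ~ t(7).
Step 5: Two-sided p-value from the t-distribution with 7 df = 0.024554.
Step 6: alpha = 0.05. reject H0.

rho = 0.7333, p = 0.024554, reject H0 at alpha = 0.05.


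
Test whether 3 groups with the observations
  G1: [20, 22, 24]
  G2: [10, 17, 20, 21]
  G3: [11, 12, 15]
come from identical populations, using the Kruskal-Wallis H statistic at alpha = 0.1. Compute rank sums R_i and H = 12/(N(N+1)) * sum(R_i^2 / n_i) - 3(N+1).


Step 1: Combine all N = 10 observations and assign midranks.
sorted (value, group, rank): (10,G2,1), (11,G3,2), (12,G3,3), (15,G3,4), (17,G2,5), (20,G1,6.5), (20,G2,6.5), (21,G2,8), (22,G1,9), (24,G1,10)
Step 2: Sum ranks within each group.
R_1 = 25.5 (n_1 = 3)
R_2 = 20.5 (n_2 = 4)
R_3 = 9 (n_3 = 3)
Step 3: H = 12/(N(N+1)) * sum(R_i^2/n_i) - 3(N+1)
     = 12/(10*11) * (25.5^2/3 + 20.5^2/4 + 9^2/3) - 3*11
     = 0.109091 * 348.812 - 33
     = 5.052273.
Step 4: Ties present; correction factor C = 1 - 6/(10^3 - 10) = 0.993939. Corrected H = 5.052273 / 0.993939 = 5.083079.
Step 5: Under H0, H ~ chi^2(2); p-value = 0.078745.
Step 6: alpha = 0.1. reject H0.

H = 5.0831, df = 2, p = 0.078745, reject H0.


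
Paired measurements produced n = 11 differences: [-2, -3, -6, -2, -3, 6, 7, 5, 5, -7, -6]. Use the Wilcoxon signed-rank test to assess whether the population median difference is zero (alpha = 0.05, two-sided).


Step 1: Drop any zero differences (none here) and take |d_i|.
|d| = [2, 3, 6, 2, 3, 6, 7, 5, 5, 7, 6]
Step 2: Midrank |d_i| (ties get averaged ranks).
ranks: |2|->1.5, |3|->3.5, |6|->8, |2|->1.5, |3|->3.5, |6|->8, |7|->10.5, |5|->5.5, |5|->5.5, |7|->10.5, |6|->8
Step 3: Attach original signs; sum ranks with positive sign and with negative sign.
W+ = 8 + 10.5 + 5.5 + 5.5 = 29.5
W- = 1.5 + 3.5 + 8 + 1.5 + 3.5 + 10.5 + 8 = 36.5
(Check: W+ + W- = 66 should equal n(n+1)/2 = 66.)
Step 4: Test statistic W = min(W+, W-) = 29.5.
Step 5: Ties in |d|, so use the tie-corrected normal approximation.
        E[W] = n(n+1)/4 = 11*12/4 = 33.
        Tie groups: |d|=2 (t=2), |d|=3 (t=2), |d|=5 (t=2), |d|=6 (t=3), |d|=7 (t=2); sum(t^3 - t) = 48.
        Var[W] = n(n+1)(2n+1)/24 - sum(t^3-t)/48 = 3036/24 - 48/48 = 125.5.
        z = (W - E[W]) / sqrt(Var[W]) = (29.5 - 33) / 11.2027 = -0.3124.
        Two-sided p = 2*Phi(z) = 0.754717.
Step 6: alpha = 0.05. fail to reject H0.

W+ = 29.5, W- = 36.5, W = min = 29.5, p = 0.754717, fail to reject H0.


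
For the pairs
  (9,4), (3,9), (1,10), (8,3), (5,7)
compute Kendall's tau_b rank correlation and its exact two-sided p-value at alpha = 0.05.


Step 1: Enumerate the 10 unordered pairs (i,j) with i<j and classify each by sign(x_j-x_i) * sign(y_j-y_i).
  (1,2):dx=-6,dy=+5->D; (1,3):dx=-8,dy=+6->D; (1,4):dx=-1,dy=-1->C; (1,5):dx=-4,dy=+3->D
  (2,3):dx=-2,dy=+1->D; (2,4):dx=+5,dy=-6->D; (2,5):dx=+2,dy=-2->D; (3,4):dx=+7,dy=-7->D
  (3,5):dx=+4,dy=-3->D; (4,5):dx=-3,dy=+4->D
Step 2: C = 1, D = 9, total pairs = 10.
Step 3: tau = (C - D)/(n(n-1)/2) = (1 - 9)/10 = -0.800000.
Step 4: Exact two-sided p-value (enumerate n! = 120 permutations of y under H0): p = 0.083333.
Step 5: alpha = 0.05. fail to reject H0.

tau_b = -0.8000 (C=1, D=9), p = 0.083333, fail to reject H0.


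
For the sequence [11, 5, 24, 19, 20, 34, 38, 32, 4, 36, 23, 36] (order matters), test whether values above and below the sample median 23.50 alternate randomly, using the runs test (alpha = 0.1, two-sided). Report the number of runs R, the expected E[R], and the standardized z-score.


Step 1: Compute median = 23.50; label A = above, B = below.
Labels in order: BBABBAAABABA  (n_A = 6, n_B = 6)
Step 2: Count runs R = 8.
Step 3: Under H0 (random ordering), E[R] = 2*n_A*n_B/(n_A+n_B) + 1 = 2*6*6/12 + 1 = 7.0000.
        Var[R] = 2*n_A*n_B*(2*n_A*n_B - n_A - n_B) / ((n_A+n_B)^2 * (n_A+n_B-1)) = 4320/1584 = 2.7273.
        SD[R] = 1.6514.
Step 4: Continuity-corrected z = (R - 0.5 - E[R]) / SD[R] = (8 - 0.5 - 7.0000) / 1.6514 = 0.3028.
Step 5: Two-sided p-value via normal approximation = 2*(1 - Phi(|z|)) = 0.762069.
Step 6: alpha = 0.1. fail to reject H0.

R = 8, z = 0.3028, p = 0.762069, fail to reject H0.


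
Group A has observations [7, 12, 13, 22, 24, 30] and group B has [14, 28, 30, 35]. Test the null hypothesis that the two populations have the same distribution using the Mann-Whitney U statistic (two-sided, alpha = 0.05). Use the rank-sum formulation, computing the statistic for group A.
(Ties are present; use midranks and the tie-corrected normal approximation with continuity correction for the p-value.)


Step 1: Combine and sort all 10 observations; assign midranks.
sorted (value, group): (7,X), (12,X), (13,X), (14,Y), (22,X), (24,X), (28,Y), (30,X), (30,Y), (35,Y)
ranks: 7->1, 12->2, 13->3, 14->4, 22->5, 24->6, 28->7, 30->8.5, 30->8.5, 35->10
Step 2: Rank sum for X: R1 = 1 + 2 + 3 + 5 + 6 + 8.5 = 25.5.
Step 3: U_X = R1 - n1(n1+1)/2 = 25.5 - 6*7/2 = 25.5 - 21 = 4.5.
       U_Y = n1*n2 - U_X = 24 - 4.5 = 19.5.
Step 4: Ties are present, so use the tie-corrected normal approximation (with continuity correction) for the p-value.
Step 5: p-value = 0.134407; compare to alpha = 0.05. fail to reject H0.

U_X = 4.5, p = 0.134407, fail to reject H0 at alpha = 0.05.


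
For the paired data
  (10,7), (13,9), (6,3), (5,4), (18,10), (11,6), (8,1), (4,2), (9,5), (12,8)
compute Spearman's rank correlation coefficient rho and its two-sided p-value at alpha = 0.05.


Step 1: Rank x and y separately (midranks; no ties here).
rank(x): 10->6, 13->9, 6->3, 5->2, 18->10, 11->7, 8->4, 4->1, 9->5, 12->8
rank(y): 7->7, 9->9, 3->3, 4->4, 10->10, 6->6, 1->1, 2->2, 5->5, 8->8
Step 2: d_i = R_x(i) - R_y(i); compute d_i^2.
  (6-7)^2=1, (9-9)^2=0, (3-3)^2=0, (2-4)^2=4, (10-10)^2=0, (7-6)^2=1, (4-1)^2=9, (1-2)^2=1, (5-5)^2=0, (8-8)^2=0
sum(d^2) = 16.
Step 3: rho = 1 - 6*16 / (10*(10^2 - 1)) = 1 - 96/990 = 0.903030.
Step 4: Under H0, t = rho * sqrt((n-2)/(1-rho^2)) = 5.9457 ~ t(8).
Step 5: Two-sided p-value from the t-distribution with 8 df = 0.000344.
Step 6: alpha = 0.05. reject H0.

rho = 0.9030, p = 0.000344, reject H0 at alpha = 0.05.


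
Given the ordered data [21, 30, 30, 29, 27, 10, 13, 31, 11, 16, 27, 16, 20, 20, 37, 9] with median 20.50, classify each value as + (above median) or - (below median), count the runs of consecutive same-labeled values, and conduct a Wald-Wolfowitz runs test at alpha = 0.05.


Step 1: Compute median = 20.50; label A = above, B = below.
Labels in order: AAAAABBABBABBBAB  (n_A = 8, n_B = 8)
Step 2: Count runs R = 8.
Step 3: Under H0 (random ordering), E[R] = 2*n_A*n_B/(n_A+n_B) + 1 = 2*8*8/16 + 1 = 9.0000.
        Var[R] = 2*n_A*n_B*(2*n_A*n_B - n_A - n_B) / ((n_A+n_B)^2 * (n_A+n_B-1)) = 14336/3840 = 3.7333.
        SD[R] = 1.9322.
Step 4: Continuity-corrected z = (R + 0.5 - E[R]) / SD[R] = (8 + 0.5 - 9.0000) / 1.9322 = -0.2588.
Step 5: Two-sided p-value via normal approximation = 2*(1 - Phi(|z|)) = 0.795809.
Step 6: alpha = 0.05. fail to reject H0.

R = 8, z = -0.2588, p = 0.795809, fail to reject H0.


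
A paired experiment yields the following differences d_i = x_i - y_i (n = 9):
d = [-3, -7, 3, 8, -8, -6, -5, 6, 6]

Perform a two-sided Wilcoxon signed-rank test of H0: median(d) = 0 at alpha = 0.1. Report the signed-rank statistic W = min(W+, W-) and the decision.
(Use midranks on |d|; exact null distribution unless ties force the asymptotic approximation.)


Step 1: Drop any zero differences (none here) and take |d_i|.
|d| = [3, 7, 3, 8, 8, 6, 5, 6, 6]
Step 2: Midrank |d_i| (ties get averaged ranks).
ranks: |3|->1.5, |7|->7, |3|->1.5, |8|->8.5, |8|->8.5, |6|->5, |5|->3, |6|->5, |6|->5
Step 3: Attach original signs; sum ranks with positive sign and with negative sign.
W+ = 1.5 + 8.5 + 5 + 5 = 20
W- = 1.5 + 7 + 8.5 + 5 + 3 = 25
(Check: W+ + W- = 45 should equal n(n+1)/2 = 45.)
Step 4: Test statistic W = min(W+, W-) = 20.
Step 5: Ties in |d|, so use the tie-corrected normal approximation.
        E[W] = n(n+1)/4 = 9*10/4 = 22.5.
        Tie groups: |d|=3 (t=2), |d|=6 (t=3), |d|=8 (t=2); sum(t^3 - t) = 36.
        Var[W] = n(n+1)(2n+1)/24 - sum(t^3-t)/48 = 1710/24 - 36/48 = 70.5.
        z = (W - E[W]) / sqrt(Var[W]) = (20 - 22.5) / 8.3964 = -0.2977.
        Two-sided p = 2*Phi(z) = 0.765897.
Step 6: alpha = 0.1. fail to reject H0.

W+ = 20, W- = 25, W = min = 20, p = 0.765897, fail to reject H0.


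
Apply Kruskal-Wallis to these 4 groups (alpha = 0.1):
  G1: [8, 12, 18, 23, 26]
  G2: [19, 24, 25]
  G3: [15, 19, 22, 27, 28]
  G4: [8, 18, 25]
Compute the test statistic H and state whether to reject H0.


Step 1: Combine all N = 16 observations and assign midranks.
sorted (value, group, rank): (8,G1,1.5), (8,G4,1.5), (12,G1,3), (15,G3,4), (18,G1,5.5), (18,G4,5.5), (19,G2,7.5), (19,G3,7.5), (22,G3,9), (23,G1,10), (24,G2,11), (25,G2,12.5), (25,G4,12.5), (26,G1,14), (27,G3,15), (28,G3,16)
Step 2: Sum ranks within each group.
R_1 = 34 (n_1 = 5)
R_2 = 31 (n_2 = 3)
R_3 = 51.5 (n_3 = 5)
R_4 = 19.5 (n_4 = 3)
Step 3: H = 12/(N(N+1)) * sum(R_i^2/n_i) - 3(N+1)
     = 12/(16*17) * (34^2/5 + 31^2/3 + 51.5^2/5 + 19.5^2/3) - 3*17
     = 0.044118 * 1208.73 - 51
     = 2.326471.
Step 4: Ties present; correction factor C = 1 - 24/(16^3 - 16) = 0.994118. Corrected H = 2.326471 / 0.994118 = 2.340237.
Step 5: Under H0, H ~ chi^2(3); p-value = 0.504856.
Step 6: alpha = 0.1. fail to reject H0.

H = 2.3402, df = 3, p = 0.504856, fail to reject H0.


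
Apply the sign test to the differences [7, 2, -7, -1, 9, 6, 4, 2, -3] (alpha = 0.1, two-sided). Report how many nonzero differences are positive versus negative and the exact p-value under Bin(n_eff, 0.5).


Step 1: Discard zero differences. Original n = 9; n_eff = number of nonzero differences = 9.
Nonzero differences (with sign): +7, +2, -7, -1, +9, +6, +4, +2, -3
Step 2: Count signs: positive = 6, negative = 3.
Step 3: Under H0: P(positive) = 0.5, so the number of positives S ~ Bin(9, 0.5).
Step 4: Two-sided exact p-value = sum of Bin(9,0.5) probabilities at or below the observed probability = 0.507812.
Step 5: alpha = 0.1. fail to reject H0.

n_eff = 9, pos = 6, neg = 3, p = 0.507812, fail to reject H0.


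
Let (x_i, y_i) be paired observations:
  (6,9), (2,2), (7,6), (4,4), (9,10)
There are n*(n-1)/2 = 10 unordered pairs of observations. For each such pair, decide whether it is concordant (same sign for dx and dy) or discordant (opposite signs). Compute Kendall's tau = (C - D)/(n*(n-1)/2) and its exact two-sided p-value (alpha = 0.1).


Step 1: Enumerate the 10 unordered pairs (i,j) with i<j and classify each by sign(x_j-x_i) * sign(y_j-y_i).
  (1,2):dx=-4,dy=-7->C; (1,3):dx=+1,dy=-3->D; (1,4):dx=-2,dy=-5->C; (1,5):dx=+3,dy=+1->C
  (2,3):dx=+5,dy=+4->C; (2,4):dx=+2,dy=+2->C; (2,5):dx=+7,dy=+8->C; (3,4):dx=-3,dy=-2->C
  (3,5):dx=+2,dy=+4->C; (4,5):dx=+5,dy=+6->C
Step 2: C = 9, D = 1, total pairs = 10.
Step 3: tau = (C - D)/(n(n-1)/2) = (9 - 1)/10 = 0.800000.
Step 4: Exact two-sided p-value (enumerate n! = 120 permutations of y under H0): p = 0.083333.
Step 5: alpha = 0.1. reject H0.

tau_b = 0.8000 (C=9, D=1), p = 0.083333, reject H0.


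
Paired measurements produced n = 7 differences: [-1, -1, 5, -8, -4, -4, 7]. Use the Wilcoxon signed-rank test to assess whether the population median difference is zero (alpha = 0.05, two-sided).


Step 1: Drop any zero differences (none here) and take |d_i|.
|d| = [1, 1, 5, 8, 4, 4, 7]
Step 2: Midrank |d_i| (ties get averaged ranks).
ranks: |1|->1.5, |1|->1.5, |5|->5, |8|->7, |4|->3.5, |4|->3.5, |7|->6
Step 3: Attach original signs; sum ranks with positive sign and with negative sign.
W+ = 5 + 6 = 11
W- = 1.5 + 1.5 + 7 + 3.5 + 3.5 = 17
(Check: W+ + W- = 28 should equal n(n+1)/2 = 28.)
Step 4: Test statistic W = min(W+, W-) = 11.
Step 5: Ties in |d|, so use the tie-corrected normal approximation.
        E[W] = n(n+1)/4 = 7*8/4 = 14.
        Tie groups: |d|=1 (t=2), |d|=4 (t=2); sum(t^3 - t) = 12.
        Var[W] = n(n+1)(2n+1)/24 - sum(t^3-t)/48 = 840/24 - 12/48 = 34.75.
        z = (W - E[W]) / sqrt(Var[W]) = (11 - 14) / 5.8949 = -0.5089.
        Two-sided p = 2*Phi(z) = 0.610813.
Step 6: alpha = 0.05. fail to reject H0.

W+ = 11, W- = 17, W = min = 11, p = 0.610813, fail to reject H0.


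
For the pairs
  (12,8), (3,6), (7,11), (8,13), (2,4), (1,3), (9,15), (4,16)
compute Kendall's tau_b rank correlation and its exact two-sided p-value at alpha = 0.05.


Step 1: Enumerate the 28 unordered pairs (i,j) with i<j and classify each by sign(x_j-x_i) * sign(y_j-y_i).
  (1,2):dx=-9,dy=-2->C; (1,3):dx=-5,dy=+3->D; (1,4):dx=-4,dy=+5->D; (1,5):dx=-10,dy=-4->C
  (1,6):dx=-11,dy=-5->C; (1,7):dx=-3,dy=+7->D; (1,8):dx=-8,dy=+8->D; (2,3):dx=+4,dy=+5->C
  (2,4):dx=+5,dy=+7->C; (2,5):dx=-1,dy=-2->C; (2,6):dx=-2,dy=-3->C; (2,7):dx=+6,dy=+9->C
  (2,8):dx=+1,dy=+10->C; (3,4):dx=+1,dy=+2->C; (3,5):dx=-5,dy=-7->C; (3,6):dx=-6,dy=-8->C
  (3,7):dx=+2,dy=+4->C; (3,8):dx=-3,dy=+5->D; (4,5):dx=-6,dy=-9->C; (4,6):dx=-7,dy=-10->C
  (4,7):dx=+1,dy=+2->C; (4,8):dx=-4,dy=+3->D; (5,6):dx=-1,dy=-1->C; (5,7):dx=+7,dy=+11->C
  (5,8):dx=+2,dy=+12->C; (6,7):dx=+8,dy=+12->C; (6,8):dx=+3,dy=+13->C; (7,8):dx=-5,dy=+1->D
Step 2: C = 21, D = 7, total pairs = 28.
Step 3: tau = (C - D)/(n(n-1)/2) = (21 - 7)/28 = 0.500000.
Step 4: Exact two-sided p-value (enumerate n! = 40320 permutations of y under H0): p = 0.108681.
Step 5: alpha = 0.05. fail to reject H0.

tau_b = 0.5000 (C=21, D=7), p = 0.108681, fail to reject H0.


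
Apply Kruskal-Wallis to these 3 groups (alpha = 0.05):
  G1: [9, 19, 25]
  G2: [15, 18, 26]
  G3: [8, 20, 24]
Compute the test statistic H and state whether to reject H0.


Step 1: Combine all N = 9 observations and assign midranks.
sorted (value, group, rank): (8,G3,1), (9,G1,2), (15,G2,3), (18,G2,4), (19,G1,5), (20,G3,6), (24,G3,7), (25,G1,8), (26,G2,9)
Step 2: Sum ranks within each group.
R_1 = 15 (n_1 = 3)
R_2 = 16 (n_2 = 3)
R_3 = 14 (n_3 = 3)
Step 3: H = 12/(N(N+1)) * sum(R_i^2/n_i) - 3(N+1)
     = 12/(9*10) * (15^2/3 + 16^2/3 + 14^2/3) - 3*10
     = 0.133333 * 225.667 - 30
     = 0.088889.
Step 4: No ties, so H is used without correction.
Step 5: Under H0, H ~ chi^2(2); p-value = 0.956529.
Step 6: alpha = 0.05. fail to reject H0.

H = 0.0889, df = 2, p = 0.956529, fail to reject H0.


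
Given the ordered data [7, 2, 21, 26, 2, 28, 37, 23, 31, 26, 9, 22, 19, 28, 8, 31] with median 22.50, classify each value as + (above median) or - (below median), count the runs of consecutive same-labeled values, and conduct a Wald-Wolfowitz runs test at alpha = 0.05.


Step 1: Compute median = 22.50; label A = above, B = below.
Labels in order: BBBABAAAAABBBABA  (n_A = 8, n_B = 8)
Step 2: Count runs R = 8.
Step 3: Under H0 (random ordering), E[R] = 2*n_A*n_B/(n_A+n_B) + 1 = 2*8*8/16 + 1 = 9.0000.
        Var[R] = 2*n_A*n_B*(2*n_A*n_B - n_A - n_B) / ((n_A+n_B)^2 * (n_A+n_B-1)) = 14336/3840 = 3.7333.
        SD[R] = 1.9322.
Step 4: Continuity-corrected z = (R + 0.5 - E[R]) / SD[R] = (8 + 0.5 - 9.0000) / 1.9322 = -0.2588.
Step 5: Two-sided p-value via normal approximation = 2*(1 - Phi(|z|)) = 0.795809.
Step 6: alpha = 0.05. fail to reject H0.

R = 8, z = -0.2588, p = 0.795809, fail to reject H0.


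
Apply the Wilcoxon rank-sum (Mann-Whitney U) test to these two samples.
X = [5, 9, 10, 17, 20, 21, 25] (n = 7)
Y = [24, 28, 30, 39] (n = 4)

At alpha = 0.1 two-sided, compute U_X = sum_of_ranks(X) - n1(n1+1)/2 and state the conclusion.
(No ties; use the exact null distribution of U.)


Step 1: Combine and sort all 11 observations; assign midranks.
sorted (value, group): (5,X), (9,X), (10,X), (17,X), (20,X), (21,X), (24,Y), (25,X), (28,Y), (30,Y), (39,Y)
ranks: 5->1, 9->2, 10->3, 17->4, 20->5, 21->6, 24->7, 25->8, 28->9, 30->10, 39->11
Step 2: Rank sum for X: R1 = 1 + 2 + 3 + 4 + 5 + 6 + 8 = 29.
Step 3: U_X = R1 - n1(n1+1)/2 = 29 - 7*8/2 = 29 - 28 = 1.
       U_Y = n1*n2 - U_X = 28 - 1 = 27.
Step 4: No ties, so the exact null distribution of U (based on enumerating the C(11,7) = 330 equally likely rank assignments) gives the two-sided p-value.
Step 5: p-value = 0.012121; compare to alpha = 0.1. reject H0.

U_X = 1, p = 0.012121, reject H0 at alpha = 0.1.


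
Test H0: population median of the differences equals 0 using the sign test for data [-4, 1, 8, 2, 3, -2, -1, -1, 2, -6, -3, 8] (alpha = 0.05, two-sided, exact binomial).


Step 1: Discard zero differences. Original n = 12; n_eff = number of nonzero differences = 12.
Nonzero differences (with sign): -4, +1, +8, +2, +3, -2, -1, -1, +2, -6, -3, +8
Step 2: Count signs: positive = 6, negative = 6.
Step 3: Under H0: P(positive) = 0.5, so the number of positives S ~ Bin(12, 0.5).
Step 4: Two-sided exact p-value = sum of Bin(12,0.5) probabilities at or below the observed probability = 1.000000.
Step 5: alpha = 0.05. fail to reject H0.

n_eff = 12, pos = 6, neg = 6, p = 1.000000, fail to reject H0.


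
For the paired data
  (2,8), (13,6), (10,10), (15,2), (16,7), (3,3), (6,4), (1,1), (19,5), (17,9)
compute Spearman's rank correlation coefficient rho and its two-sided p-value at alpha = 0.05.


Step 1: Rank x and y separately (midranks; no ties here).
rank(x): 2->2, 13->6, 10->5, 15->7, 16->8, 3->3, 6->4, 1->1, 19->10, 17->9
rank(y): 8->8, 6->6, 10->10, 2->2, 7->7, 3->3, 4->4, 1->1, 5->5, 9->9
Step 2: d_i = R_x(i) - R_y(i); compute d_i^2.
  (2-8)^2=36, (6-6)^2=0, (5-10)^2=25, (7-2)^2=25, (8-7)^2=1, (3-3)^2=0, (4-4)^2=0, (1-1)^2=0, (10-5)^2=25, (9-9)^2=0
sum(d^2) = 112.
Step 3: rho = 1 - 6*112 / (10*(10^2 - 1)) = 1 - 672/990 = 0.321212.
Step 4: Under H0, t = rho * sqrt((n-2)/(1-rho^2)) = 0.9594 ~ t(8).
Step 5: Two-sided p-value from the t-distribution with 8 df = 0.365468.
Step 6: alpha = 0.05. fail to reject H0.

rho = 0.3212, p = 0.365468, fail to reject H0 at alpha = 0.05.


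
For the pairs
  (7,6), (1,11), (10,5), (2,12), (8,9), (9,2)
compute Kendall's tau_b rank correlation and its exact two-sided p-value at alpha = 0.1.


Step 1: Enumerate the 15 unordered pairs (i,j) with i<j and classify each by sign(x_j-x_i) * sign(y_j-y_i).
  (1,2):dx=-6,dy=+5->D; (1,3):dx=+3,dy=-1->D; (1,4):dx=-5,dy=+6->D; (1,5):dx=+1,dy=+3->C
  (1,6):dx=+2,dy=-4->D; (2,3):dx=+9,dy=-6->D; (2,4):dx=+1,dy=+1->C; (2,5):dx=+7,dy=-2->D
  (2,6):dx=+8,dy=-9->D; (3,4):dx=-8,dy=+7->D; (3,5):dx=-2,dy=+4->D; (3,6):dx=-1,dy=-3->C
  (4,5):dx=+6,dy=-3->D; (4,6):dx=+7,dy=-10->D; (5,6):dx=+1,dy=-7->D
Step 2: C = 3, D = 12, total pairs = 15.
Step 3: tau = (C - D)/(n(n-1)/2) = (3 - 12)/15 = -0.600000.
Step 4: Exact two-sided p-value (enumerate n! = 720 permutations of y under H0): p = 0.136111.
Step 5: alpha = 0.1. fail to reject H0.

tau_b = -0.6000 (C=3, D=12), p = 0.136111, fail to reject H0.


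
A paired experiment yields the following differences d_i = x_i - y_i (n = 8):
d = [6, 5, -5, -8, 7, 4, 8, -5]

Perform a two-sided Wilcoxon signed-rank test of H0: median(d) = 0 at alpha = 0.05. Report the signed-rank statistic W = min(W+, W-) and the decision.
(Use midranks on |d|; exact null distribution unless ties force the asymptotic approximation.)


Step 1: Drop any zero differences (none here) and take |d_i|.
|d| = [6, 5, 5, 8, 7, 4, 8, 5]
Step 2: Midrank |d_i| (ties get averaged ranks).
ranks: |6|->5, |5|->3, |5|->3, |8|->7.5, |7|->6, |4|->1, |8|->7.5, |5|->3
Step 3: Attach original signs; sum ranks with positive sign and with negative sign.
W+ = 5 + 3 + 6 + 1 + 7.5 = 22.5
W- = 3 + 7.5 + 3 = 13.5
(Check: W+ + W- = 36 should equal n(n+1)/2 = 36.)
Step 4: Test statistic W = min(W+, W-) = 13.5.
Step 5: Ties in |d|, so use the tie-corrected normal approximation.
        E[W] = n(n+1)/4 = 8*9/4 = 18.
        Tie groups: |d|=5 (t=3), |d|=8 (t=2); sum(t^3 - t) = 30.
        Var[W] = n(n+1)(2n+1)/24 - sum(t^3-t)/48 = 1224/24 - 30/48 = 50.375.
        z = (W - E[W]) / sqrt(Var[W]) = (13.5 - 18) / 7.0975 = -0.6340.
        Two-sided p = 2*Phi(z) = 0.526066.
Step 6: alpha = 0.05. fail to reject H0.

W+ = 22.5, W- = 13.5, W = min = 13.5, p = 0.526066, fail to reject H0.


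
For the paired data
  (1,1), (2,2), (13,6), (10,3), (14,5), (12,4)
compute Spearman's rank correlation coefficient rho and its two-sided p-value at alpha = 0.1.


Step 1: Rank x and y separately (midranks; no ties here).
rank(x): 1->1, 2->2, 13->5, 10->3, 14->6, 12->4
rank(y): 1->1, 2->2, 6->6, 3->3, 5->5, 4->4
Step 2: d_i = R_x(i) - R_y(i); compute d_i^2.
  (1-1)^2=0, (2-2)^2=0, (5-6)^2=1, (3-3)^2=0, (6-5)^2=1, (4-4)^2=0
sum(d^2) = 2.
Step 3: rho = 1 - 6*2 / (6*(6^2 - 1)) = 1 - 12/210 = 0.942857.
Step 4: Under H0, t = rho * sqrt((n-2)/(1-rho^2)) = 5.6595 ~ t(4).
Step 5: Two-sided p-value from the t-distribution with 4 df = 0.004805.
Step 6: alpha = 0.1. reject H0.

rho = 0.9429, p = 0.004805, reject H0 at alpha = 0.1.


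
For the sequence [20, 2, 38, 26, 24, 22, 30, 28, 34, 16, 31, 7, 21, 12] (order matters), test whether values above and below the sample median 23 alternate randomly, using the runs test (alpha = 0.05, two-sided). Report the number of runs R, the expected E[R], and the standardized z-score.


Step 1: Compute median = 23; label A = above, B = below.
Labels in order: BBAAABAAABABBB  (n_A = 7, n_B = 7)
Step 2: Count runs R = 7.
Step 3: Under H0 (random ordering), E[R] = 2*n_A*n_B/(n_A+n_B) + 1 = 2*7*7/14 + 1 = 8.0000.
        Var[R] = 2*n_A*n_B*(2*n_A*n_B - n_A - n_B) / ((n_A+n_B)^2 * (n_A+n_B-1)) = 8232/2548 = 3.2308.
        SD[R] = 1.7974.
Step 4: Continuity-corrected z = (R + 0.5 - E[R]) / SD[R] = (7 + 0.5 - 8.0000) / 1.7974 = -0.2782.
Step 5: Two-sided p-value via normal approximation = 2*(1 - Phi(|z|)) = 0.780879.
Step 6: alpha = 0.05. fail to reject H0.

R = 7, z = -0.2782, p = 0.780879, fail to reject H0.


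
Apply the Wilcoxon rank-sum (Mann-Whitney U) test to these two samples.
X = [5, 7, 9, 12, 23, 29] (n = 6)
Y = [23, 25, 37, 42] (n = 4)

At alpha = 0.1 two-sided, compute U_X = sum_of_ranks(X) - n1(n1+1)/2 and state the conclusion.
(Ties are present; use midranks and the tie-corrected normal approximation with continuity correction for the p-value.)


Step 1: Combine and sort all 10 observations; assign midranks.
sorted (value, group): (5,X), (7,X), (9,X), (12,X), (23,X), (23,Y), (25,Y), (29,X), (37,Y), (42,Y)
ranks: 5->1, 7->2, 9->3, 12->4, 23->5.5, 23->5.5, 25->7, 29->8, 37->9, 42->10
Step 2: Rank sum for X: R1 = 1 + 2 + 3 + 4 + 5.5 + 8 = 23.5.
Step 3: U_X = R1 - n1(n1+1)/2 = 23.5 - 6*7/2 = 23.5 - 21 = 2.5.
       U_Y = n1*n2 - U_X = 24 - 2.5 = 21.5.
Step 4: Ties are present, so use the tie-corrected normal approximation (with continuity correction) for the p-value.
Step 5: p-value = 0.054273; compare to alpha = 0.1. reject H0.

U_X = 2.5, p = 0.054273, reject H0 at alpha = 0.1.


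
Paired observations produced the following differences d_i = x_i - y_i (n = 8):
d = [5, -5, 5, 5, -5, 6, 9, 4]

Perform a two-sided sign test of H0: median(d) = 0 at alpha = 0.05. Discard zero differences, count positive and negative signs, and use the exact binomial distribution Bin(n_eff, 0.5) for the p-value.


Step 1: Discard zero differences. Original n = 8; n_eff = number of nonzero differences = 8.
Nonzero differences (with sign): +5, -5, +5, +5, -5, +6, +9, +4
Step 2: Count signs: positive = 6, negative = 2.
Step 3: Under H0: P(positive) = 0.5, so the number of positives S ~ Bin(8, 0.5).
Step 4: Two-sided exact p-value = sum of Bin(8,0.5) probabilities at or below the observed probability = 0.289062.
Step 5: alpha = 0.05. fail to reject H0.

n_eff = 8, pos = 6, neg = 2, p = 0.289062, fail to reject H0.


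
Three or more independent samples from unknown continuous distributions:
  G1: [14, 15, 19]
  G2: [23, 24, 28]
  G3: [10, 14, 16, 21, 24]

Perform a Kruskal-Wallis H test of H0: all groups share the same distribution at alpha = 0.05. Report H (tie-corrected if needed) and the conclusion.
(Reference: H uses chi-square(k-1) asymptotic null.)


Step 1: Combine all N = 11 observations and assign midranks.
sorted (value, group, rank): (10,G3,1), (14,G1,2.5), (14,G3,2.5), (15,G1,4), (16,G3,5), (19,G1,6), (21,G3,7), (23,G2,8), (24,G2,9.5), (24,G3,9.5), (28,G2,11)
Step 2: Sum ranks within each group.
R_1 = 12.5 (n_1 = 3)
R_2 = 28.5 (n_2 = 3)
R_3 = 25 (n_3 = 5)
Step 3: H = 12/(N(N+1)) * sum(R_i^2/n_i) - 3(N+1)
     = 12/(11*12) * (12.5^2/3 + 28.5^2/3 + 25^2/5) - 3*12
     = 0.090909 * 447.833 - 36
     = 4.712121.
Step 4: Ties present; correction factor C = 1 - 12/(11^3 - 11) = 0.990909. Corrected H = 4.712121 / 0.990909 = 4.755352.
Step 5: Under H0, H ~ chi^2(2); p-value = 0.092766.
Step 6: alpha = 0.05. fail to reject H0.

H = 4.7554, df = 2, p = 0.092766, fail to reject H0.


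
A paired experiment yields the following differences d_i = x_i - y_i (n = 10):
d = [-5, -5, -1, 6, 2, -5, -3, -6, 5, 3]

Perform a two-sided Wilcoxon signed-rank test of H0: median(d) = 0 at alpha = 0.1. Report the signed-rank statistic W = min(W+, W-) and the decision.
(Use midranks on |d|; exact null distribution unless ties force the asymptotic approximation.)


Step 1: Drop any zero differences (none here) and take |d_i|.
|d| = [5, 5, 1, 6, 2, 5, 3, 6, 5, 3]
Step 2: Midrank |d_i| (ties get averaged ranks).
ranks: |5|->6.5, |5|->6.5, |1|->1, |6|->9.5, |2|->2, |5|->6.5, |3|->3.5, |6|->9.5, |5|->6.5, |3|->3.5
Step 3: Attach original signs; sum ranks with positive sign and with negative sign.
W+ = 9.5 + 2 + 6.5 + 3.5 = 21.5
W- = 6.5 + 6.5 + 1 + 6.5 + 3.5 + 9.5 = 33.5
(Check: W+ + W- = 55 should equal n(n+1)/2 = 55.)
Step 4: Test statistic W = min(W+, W-) = 21.5.
Step 5: Ties in |d|, so use the tie-corrected normal approximation.
        E[W] = n(n+1)/4 = 10*11/4 = 27.5.
        Tie groups: |d|=3 (t=2), |d|=5 (t=4), |d|=6 (t=2); sum(t^3 - t) = 72.
        Var[W] = n(n+1)(2n+1)/24 - sum(t^3-t)/48 = 2310/24 - 72/48 = 94.75.
        z = (W - E[W]) / sqrt(Var[W]) = (21.5 - 27.5) / 9.7340 = -0.6164.
        Two-sided p = 2*Phi(z) = 0.537631.
Step 6: alpha = 0.1. fail to reject H0.

W+ = 21.5, W- = 33.5, W = min = 21.5, p = 0.537631, fail to reject H0.


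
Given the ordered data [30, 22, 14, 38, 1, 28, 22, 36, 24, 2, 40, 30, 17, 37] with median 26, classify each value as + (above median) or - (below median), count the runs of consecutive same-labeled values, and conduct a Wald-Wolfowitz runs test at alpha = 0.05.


Step 1: Compute median = 26; label A = above, B = below.
Labels in order: ABBABABABBAABA  (n_A = 7, n_B = 7)
Step 2: Count runs R = 11.
Step 3: Under H0 (random ordering), E[R] = 2*n_A*n_B/(n_A+n_B) + 1 = 2*7*7/14 + 1 = 8.0000.
        Var[R] = 2*n_A*n_B*(2*n_A*n_B - n_A - n_B) / ((n_A+n_B)^2 * (n_A+n_B-1)) = 8232/2548 = 3.2308.
        SD[R] = 1.7974.
Step 4: Continuity-corrected z = (R - 0.5 - E[R]) / SD[R] = (11 - 0.5 - 8.0000) / 1.7974 = 1.3909.
Step 5: Two-sided p-value via normal approximation = 2*(1 - Phi(|z|)) = 0.164264.
Step 6: alpha = 0.05. fail to reject H0.

R = 11, z = 1.3909, p = 0.164264, fail to reject H0.


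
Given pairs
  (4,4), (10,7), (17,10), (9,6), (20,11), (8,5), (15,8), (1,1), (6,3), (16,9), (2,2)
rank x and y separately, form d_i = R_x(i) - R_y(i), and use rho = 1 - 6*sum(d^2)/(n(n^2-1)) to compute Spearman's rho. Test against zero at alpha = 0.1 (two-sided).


Step 1: Rank x and y separately (midranks; no ties here).
rank(x): 4->3, 10->7, 17->10, 9->6, 20->11, 8->5, 15->8, 1->1, 6->4, 16->9, 2->2
rank(y): 4->4, 7->7, 10->10, 6->6, 11->11, 5->5, 8->8, 1->1, 3->3, 9->9, 2->2
Step 2: d_i = R_x(i) - R_y(i); compute d_i^2.
  (3-4)^2=1, (7-7)^2=0, (10-10)^2=0, (6-6)^2=0, (11-11)^2=0, (5-5)^2=0, (8-8)^2=0, (1-1)^2=0, (4-3)^2=1, (9-9)^2=0, (2-2)^2=0
sum(d^2) = 2.
Step 3: rho = 1 - 6*2 / (11*(11^2 - 1)) = 1 - 12/1320 = 0.990909.
Step 4: Under H0, t = rho * sqrt((n-2)/(1-rho^2)) = 22.0966 ~ t(9).
Step 5: Two-sided p-value from the t-distribution with 9 df = 0.000000.
Step 6: alpha = 0.1. reject H0.

rho = 0.9909, p = 0.000000, reject H0 at alpha = 0.1.


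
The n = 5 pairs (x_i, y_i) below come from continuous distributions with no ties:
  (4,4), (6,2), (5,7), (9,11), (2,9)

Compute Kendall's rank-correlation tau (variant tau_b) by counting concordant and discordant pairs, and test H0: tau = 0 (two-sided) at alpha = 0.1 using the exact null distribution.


Step 1: Enumerate the 10 unordered pairs (i,j) with i<j and classify each by sign(x_j-x_i) * sign(y_j-y_i).
  (1,2):dx=+2,dy=-2->D; (1,3):dx=+1,dy=+3->C; (1,4):dx=+5,dy=+7->C; (1,5):dx=-2,dy=+5->D
  (2,3):dx=-1,dy=+5->D; (2,4):dx=+3,dy=+9->C; (2,5):dx=-4,dy=+7->D; (3,4):dx=+4,dy=+4->C
  (3,5):dx=-3,dy=+2->D; (4,5):dx=-7,dy=-2->C
Step 2: C = 5, D = 5, total pairs = 10.
Step 3: tau = (C - D)/(n(n-1)/2) = (5 - 5)/10 = 0.000000.
Step 4: Exact two-sided p-value (enumerate n! = 120 permutations of y under H0): p = 1.000000.
Step 5: alpha = 0.1. fail to reject H0.

tau_b = 0.0000 (C=5, D=5), p = 1.000000, fail to reject H0.


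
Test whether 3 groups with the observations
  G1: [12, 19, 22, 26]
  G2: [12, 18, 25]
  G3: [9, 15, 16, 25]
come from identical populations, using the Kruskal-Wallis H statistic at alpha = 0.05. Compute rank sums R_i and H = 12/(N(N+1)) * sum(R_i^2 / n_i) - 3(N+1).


Step 1: Combine all N = 11 observations and assign midranks.
sorted (value, group, rank): (9,G3,1), (12,G1,2.5), (12,G2,2.5), (15,G3,4), (16,G3,5), (18,G2,6), (19,G1,7), (22,G1,8), (25,G2,9.5), (25,G3,9.5), (26,G1,11)
Step 2: Sum ranks within each group.
R_1 = 28.5 (n_1 = 4)
R_2 = 18 (n_2 = 3)
R_3 = 19.5 (n_3 = 4)
Step 3: H = 12/(N(N+1)) * sum(R_i^2/n_i) - 3(N+1)
     = 12/(11*12) * (28.5^2/4 + 18^2/3 + 19.5^2/4) - 3*12
     = 0.090909 * 406.125 - 36
     = 0.920455.
Step 4: Ties present; correction factor C = 1 - 12/(11^3 - 11) = 0.990909. Corrected H = 0.920455 / 0.990909 = 0.928899.
Step 5: Under H0, H ~ chi^2(2); p-value = 0.628481.
Step 6: alpha = 0.05. fail to reject H0.

H = 0.9289, df = 2, p = 0.628481, fail to reject H0.


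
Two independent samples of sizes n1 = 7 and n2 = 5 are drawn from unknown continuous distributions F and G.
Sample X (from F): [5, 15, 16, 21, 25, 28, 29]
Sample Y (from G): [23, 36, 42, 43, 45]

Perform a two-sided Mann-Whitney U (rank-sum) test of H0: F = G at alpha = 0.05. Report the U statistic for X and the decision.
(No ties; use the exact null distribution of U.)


Step 1: Combine and sort all 12 observations; assign midranks.
sorted (value, group): (5,X), (15,X), (16,X), (21,X), (23,Y), (25,X), (28,X), (29,X), (36,Y), (42,Y), (43,Y), (45,Y)
ranks: 5->1, 15->2, 16->3, 21->4, 23->5, 25->6, 28->7, 29->8, 36->9, 42->10, 43->11, 45->12
Step 2: Rank sum for X: R1 = 1 + 2 + 3 + 4 + 6 + 7 + 8 = 31.
Step 3: U_X = R1 - n1(n1+1)/2 = 31 - 7*8/2 = 31 - 28 = 3.
       U_Y = n1*n2 - U_X = 35 - 3 = 32.
Step 4: No ties, so the exact null distribution of U (based on enumerating the C(12,7) = 792 equally likely rank assignments) gives the two-sided p-value.
Step 5: p-value = 0.017677; compare to alpha = 0.05. reject H0.

U_X = 3, p = 0.017677, reject H0 at alpha = 0.05.


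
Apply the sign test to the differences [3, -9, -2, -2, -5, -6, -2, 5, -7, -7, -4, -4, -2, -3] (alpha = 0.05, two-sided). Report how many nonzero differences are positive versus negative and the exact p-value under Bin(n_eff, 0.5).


Step 1: Discard zero differences. Original n = 14; n_eff = number of nonzero differences = 14.
Nonzero differences (with sign): +3, -9, -2, -2, -5, -6, -2, +5, -7, -7, -4, -4, -2, -3
Step 2: Count signs: positive = 2, negative = 12.
Step 3: Under H0: P(positive) = 0.5, so the number of positives S ~ Bin(14, 0.5).
Step 4: Two-sided exact p-value = sum of Bin(14,0.5) probabilities at or below the observed probability = 0.012939.
Step 5: alpha = 0.05. reject H0.

n_eff = 14, pos = 2, neg = 12, p = 0.012939, reject H0.


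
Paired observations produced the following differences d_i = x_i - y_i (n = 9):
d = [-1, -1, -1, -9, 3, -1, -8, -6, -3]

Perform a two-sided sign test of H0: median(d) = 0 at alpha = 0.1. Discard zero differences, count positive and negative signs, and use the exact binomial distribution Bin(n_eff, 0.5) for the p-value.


Step 1: Discard zero differences. Original n = 9; n_eff = number of nonzero differences = 9.
Nonzero differences (with sign): -1, -1, -1, -9, +3, -1, -8, -6, -3
Step 2: Count signs: positive = 1, negative = 8.
Step 3: Under H0: P(positive) = 0.5, so the number of positives S ~ Bin(9, 0.5).
Step 4: Two-sided exact p-value = sum of Bin(9,0.5) probabilities at or below the observed probability = 0.039062.
Step 5: alpha = 0.1. reject H0.

n_eff = 9, pos = 1, neg = 8, p = 0.039062, reject H0.


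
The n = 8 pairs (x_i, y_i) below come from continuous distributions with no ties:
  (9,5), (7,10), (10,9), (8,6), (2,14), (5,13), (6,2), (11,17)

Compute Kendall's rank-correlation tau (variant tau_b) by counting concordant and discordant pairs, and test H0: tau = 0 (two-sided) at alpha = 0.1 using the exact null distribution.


Step 1: Enumerate the 28 unordered pairs (i,j) with i<j and classify each by sign(x_j-x_i) * sign(y_j-y_i).
  (1,2):dx=-2,dy=+5->D; (1,3):dx=+1,dy=+4->C; (1,4):dx=-1,dy=+1->D; (1,5):dx=-7,dy=+9->D
  (1,6):dx=-4,dy=+8->D; (1,7):dx=-3,dy=-3->C; (1,8):dx=+2,dy=+12->C; (2,3):dx=+3,dy=-1->D
  (2,4):dx=+1,dy=-4->D; (2,5):dx=-5,dy=+4->D; (2,6):dx=-2,dy=+3->D; (2,7):dx=-1,dy=-8->C
  (2,8):dx=+4,dy=+7->C; (3,4):dx=-2,dy=-3->C; (3,5):dx=-8,dy=+5->D; (3,6):dx=-5,dy=+4->D
  (3,7):dx=-4,dy=-7->C; (3,8):dx=+1,dy=+8->C; (4,5):dx=-6,dy=+8->D; (4,6):dx=-3,dy=+7->D
  (4,7):dx=-2,dy=-4->C; (4,8):dx=+3,dy=+11->C; (5,6):dx=+3,dy=-1->D; (5,7):dx=+4,dy=-12->D
  (5,8):dx=+9,dy=+3->C; (6,7):dx=+1,dy=-11->D; (6,8):dx=+6,dy=+4->C; (7,8):dx=+5,dy=+15->C
Step 2: C = 13, D = 15, total pairs = 28.
Step 3: tau = (C - D)/(n(n-1)/2) = (13 - 15)/28 = -0.071429.
Step 4: Exact two-sided p-value (enumerate n! = 40320 permutations of y under H0): p = 0.904861.
Step 5: alpha = 0.1. fail to reject H0.

tau_b = -0.0714 (C=13, D=15), p = 0.904861, fail to reject H0.


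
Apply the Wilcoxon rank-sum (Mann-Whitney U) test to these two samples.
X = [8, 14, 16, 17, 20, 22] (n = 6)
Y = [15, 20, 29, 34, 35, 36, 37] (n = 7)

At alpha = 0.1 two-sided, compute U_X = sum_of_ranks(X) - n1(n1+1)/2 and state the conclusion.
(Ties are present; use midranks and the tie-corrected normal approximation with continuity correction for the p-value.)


Step 1: Combine and sort all 13 observations; assign midranks.
sorted (value, group): (8,X), (14,X), (15,Y), (16,X), (17,X), (20,X), (20,Y), (22,X), (29,Y), (34,Y), (35,Y), (36,Y), (37,Y)
ranks: 8->1, 14->2, 15->3, 16->4, 17->5, 20->6.5, 20->6.5, 22->8, 29->9, 34->10, 35->11, 36->12, 37->13
Step 2: Rank sum for X: R1 = 1 + 2 + 4 + 5 + 6.5 + 8 = 26.5.
Step 3: U_X = R1 - n1(n1+1)/2 = 26.5 - 6*7/2 = 26.5 - 21 = 5.5.
       U_Y = n1*n2 - U_X = 42 - 5.5 = 36.5.
Step 4: Ties are present, so use the tie-corrected normal approximation (with continuity correction) for the p-value.
Step 5: p-value = 0.031888; compare to alpha = 0.1. reject H0.

U_X = 5.5, p = 0.031888, reject H0 at alpha = 0.1.


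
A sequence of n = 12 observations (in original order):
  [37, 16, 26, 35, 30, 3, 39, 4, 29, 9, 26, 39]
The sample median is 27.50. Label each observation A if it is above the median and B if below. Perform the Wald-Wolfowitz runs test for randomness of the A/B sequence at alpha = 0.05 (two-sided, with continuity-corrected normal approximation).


Step 1: Compute median = 27.50; label A = above, B = below.
Labels in order: ABBAABABABBA  (n_A = 6, n_B = 6)
Step 2: Count runs R = 9.
Step 3: Under H0 (random ordering), E[R] = 2*n_A*n_B/(n_A+n_B) + 1 = 2*6*6/12 + 1 = 7.0000.
        Var[R] = 2*n_A*n_B*(2*n_A*n_B - n_A - n_B) / ((n_A+n_B)^2 * (n_A+n_B-1)) = 4320/1584 = 2.7273.
        SD[R] = 1.6514.
Step 4: Continuity-corrected z = (R - 0.5 - E[R]) / SD[R] = (9 - 0.5 - 7.0000) / 1.6514 = 0.9083.
Step 5: Two-sided p-value via normal approximation = 2*(1 - Phi(|z|)) = 0.363722.
Step 6: alpha = 0.05. fail to reject H0.

R = 9, z = 0.9083, p = 0.363722, fail to reject H0.


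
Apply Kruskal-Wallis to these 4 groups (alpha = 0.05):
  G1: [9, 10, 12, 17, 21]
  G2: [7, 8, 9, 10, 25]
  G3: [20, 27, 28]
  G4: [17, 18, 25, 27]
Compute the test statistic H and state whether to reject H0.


Step 1: Combine all N = 17 observations and assign midranks.
sorted (value, group, rank): (7,G2,1), (8,G2,2), (9,G1,3.5), (9,G2,3.5), (10,G1,5.5), (10,G2,5.5), (12,G1,7), (17,G1,8.5), (17,G4,8.5), (18,G4,10), (20,G3,11), (21,G1,12), (25,G2,13.5), (25,G4,13.5), (27,G3,15.5), (27,G4,15.5), (28,G3,17)
Step 2: Sum ranks within each group.
R_1 = 36.5 (n_1 = 5)
R_2 = 25.5 (n_2 = 5)
R_3 = 43.5 (n_3 = 3)
R_4 = 47.5 (n_4 = 4)
Step 3: H = 12/(N(N+1)) * sum(R_i^2/n_i) - 3(N+1)
     = 12/(17*18) * (36.5^2/5 + 25.5^2/5 + 43.5^2/3 + 47.5^2/4) - 3*18
     = 0.039216 * 1591.31 - 54
     = 8.404412.
Step 4: Ties present; correction factor C = 1 - 30/(17^3 - 17) = 0.993873. Corrected H = 8.404412 / 0.993873 = 8.456227.
Step 5: Under H0, H ~ chi^2(3); p-value = 0.037466.
Step 6: alpha = 0.05. reject H0.

H = 8.4562, df = 3, p = 0.037466, reject H0.
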